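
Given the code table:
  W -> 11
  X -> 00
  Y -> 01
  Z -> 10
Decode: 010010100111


Decoding:
01 -> Y
00 -> X
10 -> Z
10 -> Z
01 -> Y
11 -> W


Result: YXZZYW


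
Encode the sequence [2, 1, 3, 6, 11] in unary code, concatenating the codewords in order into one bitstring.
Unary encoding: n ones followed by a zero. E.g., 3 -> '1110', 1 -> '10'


Encode each number as n ones followed by a terminating 0:
  2 -> 110 (3 bits)
  1 -> 10 (2 bits)
  3 -> 1110 (4 bits)
  6 -> 1111110 (7 bits)
  11 -> 111111111110 (12 bits)
Total length = 3 + 2 + 4 + 7 + 12 = 28 bits.

Unary([2, 1, 3, 6, 11]) = 1101011101111110111111111110 (28 bits)


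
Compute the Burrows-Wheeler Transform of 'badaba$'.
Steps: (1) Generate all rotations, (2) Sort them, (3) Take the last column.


Rotations (sorted):
  0: $badaba -> last char: a
  1: a$badab -> last char: b
  2: aba$bad -> last char: d
  3: adaba$b -> last char: b
  4: ba$bada -> last char: a
  5: badaba$ -> last char: $
  6: daba$ba -> last char: a


BWT = abdba$a


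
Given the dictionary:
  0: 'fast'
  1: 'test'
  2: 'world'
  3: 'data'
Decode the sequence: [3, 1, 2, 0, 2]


Look up each index in the dictionary:
  3 -> 'data'
  1 -> 'test'
  2 -> 'world'
  0 -> 'fast'
  2 -> 'world'

Decoded: "data test world fast world"


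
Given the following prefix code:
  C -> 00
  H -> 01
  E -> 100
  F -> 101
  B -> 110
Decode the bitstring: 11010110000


Decoding step by step:
Bits 110 -> B
Bits 101 -> F
Bits 100 -> E
Bits 00 -> C


Decoded message: BFEC


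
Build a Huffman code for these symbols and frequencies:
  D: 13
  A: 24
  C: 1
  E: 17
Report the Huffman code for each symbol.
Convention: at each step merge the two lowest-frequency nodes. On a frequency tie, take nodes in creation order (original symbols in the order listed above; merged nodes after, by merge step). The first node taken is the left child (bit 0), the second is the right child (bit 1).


Huffman tree construction:
Step 1: Merge C(1) + D(13) = 14
Step 2: Merge (C+D)(14) + E(17) = 31
Step 3: Merge A(24) + ((C+D)+E)(31) = 55
Read each symbol's code off the tree from the root (left child = 0, right child = 1).

Codes:
  D: 101 (length 3)
  A: 0 (length 1)
  C: 100 (length 3)
  E: 11 (length 2)
Average code length: 100/55 = 1.8182 bits/symbol


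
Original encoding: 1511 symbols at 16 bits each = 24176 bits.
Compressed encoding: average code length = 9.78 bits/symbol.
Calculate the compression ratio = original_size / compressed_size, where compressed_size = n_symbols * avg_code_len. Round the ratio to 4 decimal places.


original_size = n_symbols * orig_bits = 1511 * 16 = 24176 bits
compressed_size = n_symbols * avg_code_len = 1511 * 9.78 = 14777.58 bits
ratio = original_size / compressed_size = 24176 / 14777.58 = 1.636

Compression ratio = 1.636


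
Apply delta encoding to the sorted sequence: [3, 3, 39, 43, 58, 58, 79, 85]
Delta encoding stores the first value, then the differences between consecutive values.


First value: 3
Deltas:
  3 - 3 = 0
  39 - 3 = 36
  43 - 39 = 4
  58 - 43 = 15
  58 - 58 = 0
  79 - 58 = 21
  85 - 79 = 6


Delta encoded: [3, 0, 36, 4, 15, 0, 21, 6]


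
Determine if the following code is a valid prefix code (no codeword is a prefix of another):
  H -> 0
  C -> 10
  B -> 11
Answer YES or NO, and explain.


Checking each pair (does one codeword prefix another?):
  H='0' vs C='10': no prefix
  H='0' vs B='11': no prefix
  C='10' vs H='0': no prefix
  C='10' vs B='11': no prefix
  B='11' vs H='0': no prefix
  B='11' vs C='10': no prefix
No violation found over all pairs.

YES -- this is a valid prefix code. No codeword is a prefix of any other codeword.


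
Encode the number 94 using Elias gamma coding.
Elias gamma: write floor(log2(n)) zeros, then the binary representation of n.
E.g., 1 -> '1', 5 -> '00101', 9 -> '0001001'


num_bits = floor(log2(94)) + 1 = 7
leading_zeros = num_bits - 1 = 6
binary(94) = 1011110

Elias gamma(94) = '000000' + '1011110' = 0000001011110 (13 bits)


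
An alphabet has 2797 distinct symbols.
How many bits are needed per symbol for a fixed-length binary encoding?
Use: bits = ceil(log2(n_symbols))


log2(2797) = 11.4497
Bracket: 2^11 = 2048 < 2797 <= 2^12 = 4096
So ceil(log2(2797)) = 12

bits = ceil(log2(2797)) = ceil(11.4497) = 12 bits


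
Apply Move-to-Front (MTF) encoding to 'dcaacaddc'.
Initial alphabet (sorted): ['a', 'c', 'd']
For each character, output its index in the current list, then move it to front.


MTF encoding:
'd': index 2 in ['a', 'c', 'd'] -> ['d', 'a', 'c']
'c': index 2 in ['d', 'a', 'c'] -> ['c', 'd', 'a']
'a': index 2 in ['c', 'd', 'a'] -> ['a', 'c', 'd']
'a': index 0 in ['a', 'c', 'd'] -> ['a', 'c', 'd']
'c': index 1 in ['a', 'c', 'd'] -> ['c', 'a', 'd']
'a': index 1 in ['c', 'a', 'd'] -> ['a', 'c', 'd']
'd': index 2 in ['a', 'c', 'd'] -> ['d', 'a', 'c']
'd': index 0 in ['d', 'a', 'c'] -> ['d', 'a', 'c']
'c': index 2 in ['d', 'a', 'c'] -> ['c', 'd', 'a']


Output: [2, 2, 2, 0, 1, 1, 2, 0, 2]


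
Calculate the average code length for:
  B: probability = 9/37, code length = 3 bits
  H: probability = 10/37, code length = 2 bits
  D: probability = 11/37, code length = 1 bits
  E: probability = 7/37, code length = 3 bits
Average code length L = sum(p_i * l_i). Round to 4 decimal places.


Weighted contributions p_i * l_i:
  B: (9/37) * 3 = 27/37
  H: (10/37) * 2 = 20/37
  D: (11/37) * 1 = 11/37
  E: (7/37) * 3 = 21/37
Sum = (27 + 20 + 11 + 21)/37 = 79/37

L = 79/37 = 2.1351 bits/symbol


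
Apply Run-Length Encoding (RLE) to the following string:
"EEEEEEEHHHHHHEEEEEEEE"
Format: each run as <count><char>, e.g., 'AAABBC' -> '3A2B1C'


Scanning runs left to right:
  i=0: run of 'E' x 7 -> '7E'
  i=7: run of 'H' x 6 -> '6H'
  i=13: run of 'E' x 8 -> '8E'

RLE = 7E6H8E


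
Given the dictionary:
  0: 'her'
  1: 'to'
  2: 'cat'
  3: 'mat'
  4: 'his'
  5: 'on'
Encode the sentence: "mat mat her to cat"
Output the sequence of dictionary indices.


Look up each word in the dictionary:
  'mat' -> 3
  'mat' -> 3
  'her' -> 0
  'to' -> 1
  'cat' -> 2

Encoded: [3, 3, 0, 1, 2]


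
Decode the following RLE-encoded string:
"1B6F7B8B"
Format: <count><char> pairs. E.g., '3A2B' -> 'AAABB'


Expanding each <count><char> pair:
  1B -> 'B'
  6F -> 'FFFFFF'
  7B -> 'BBBBBBB'
  8B -> 'BBBBBBBB'

Decoded = BFFFFFFBBBBBBBBBBBBBBB


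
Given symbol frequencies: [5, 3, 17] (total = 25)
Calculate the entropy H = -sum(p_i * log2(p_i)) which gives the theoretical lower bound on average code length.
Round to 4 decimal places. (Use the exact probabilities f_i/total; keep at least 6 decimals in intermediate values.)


Per-symbol terms -p_i * log2(p_i) with p_i = f_i/25:
  p = 5/25 = 0.200000: log2(p) = -2.321928, -p*log2(p) = 0.464386
  p = 3/25 = 0.120000: log2(p) = -3.058894, -p*log2(p) = 0.367067
  p = 17/25 = 0.680000: log2(p) = -0.556393, -p*log2(p) = 0.378347
H = 0.464386 + 0.367067 + 0.378347 = 1.209800

H = 1.2098 bits/symbol


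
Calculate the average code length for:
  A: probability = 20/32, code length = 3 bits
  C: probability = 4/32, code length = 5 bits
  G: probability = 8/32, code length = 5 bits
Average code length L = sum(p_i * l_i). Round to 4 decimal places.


Weighted contributions p_i * l_i:
  A: (20/32) * 3 = 60/32
  C: (4/32) * 5 = 20/32
  G: (8/32) * 5 = 40/32
Sum = (60 + 20 + 40)/32 = 120/32

L = 120/32 = 3.7500 bits/symbol


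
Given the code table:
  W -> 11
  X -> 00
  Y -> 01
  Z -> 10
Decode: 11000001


Decoding:
11 -> W
00 -> X
00 -> X
01 -> Y


Result: WXXY


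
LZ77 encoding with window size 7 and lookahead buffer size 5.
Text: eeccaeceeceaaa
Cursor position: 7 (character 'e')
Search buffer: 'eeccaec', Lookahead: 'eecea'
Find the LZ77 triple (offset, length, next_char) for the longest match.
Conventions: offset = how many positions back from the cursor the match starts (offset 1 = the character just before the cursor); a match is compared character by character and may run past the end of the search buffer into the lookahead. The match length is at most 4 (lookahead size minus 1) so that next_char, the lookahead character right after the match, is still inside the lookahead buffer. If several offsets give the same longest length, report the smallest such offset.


Try each offset into the search buffer:
  offset=1 (pos 6, char 'c'): match length 0
  offset=2 (pos 5, char 'e'): match length 1
  offset=3 (pos 4, char 'a'): match length 0
  offset=4 (pos 3, char 'c'): match length 0
  offset=5 (pos 2, char 'c'): match length 0
  offset=6 (pos 1, char 'e'): match length 1
  offset=7 (pos 0, char 'e'): match length 3
Longest match has length 3 at offset 7.
next_char = character at position 7 + 3 = 10 -> 'e'

Best match: offset=7, length=3 (matching 'eec' starting at position 0)
LZ77 triple: (7, 3, 'e')


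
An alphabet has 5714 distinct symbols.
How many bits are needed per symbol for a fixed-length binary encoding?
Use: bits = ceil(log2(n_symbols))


log2(5714) = 12.4803
Bracket: 2^12 = 4096 < 5714 <= 2^13 = 8192
So ceil(log2(5714)) = 13

bits = ceil(log2(5714)) = ceil(12.4803) = 13 bits


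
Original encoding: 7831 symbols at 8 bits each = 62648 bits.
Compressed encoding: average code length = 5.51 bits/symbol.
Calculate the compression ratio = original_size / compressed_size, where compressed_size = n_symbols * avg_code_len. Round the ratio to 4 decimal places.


original_size = n_symbols * orig_bits = 7831 * 8 = 62648 bits
compressed_size = n_symbols * avg_code_len = 7831 * 5.51 = 43148.81 bits
ratio = original_size / compressed_size = 62648 / 43148.81 = 1.4519

Compression ratio = 1.4519


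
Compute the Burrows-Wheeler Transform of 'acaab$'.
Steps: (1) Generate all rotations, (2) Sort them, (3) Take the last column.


Rotations (sorted):
  0: $acaab -> last char: b
  1: aab$ac -> last char: c
  2: ab$aca -> last char: a
  3: acaab$ -> last char: $
  4: b$acaa -> last char: a
  5: caab$a -> last char: a


BWT = bca$aa


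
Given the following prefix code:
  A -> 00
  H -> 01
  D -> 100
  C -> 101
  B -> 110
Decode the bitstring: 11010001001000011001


Decoding step by step:
Bits 110 -> B
Bits 100 -> D
Bits 01 -> H
Bits 00 -> A
Bits 100 -> D
Bits 00 -> A
Bits 110 -> B
Bits 01 -> H


Decoded message: BDHADABH


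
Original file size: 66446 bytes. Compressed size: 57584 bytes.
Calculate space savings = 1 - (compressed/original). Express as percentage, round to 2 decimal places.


ratio = compressed/original = 57584/66446 = 0.866629
savings = 1 - ratio = 1 - 0.866629 = 0.133371
as a percentage: 0.133371 * 100 = 13.34%

Space savings = 1 - 57584/66446 = 13.34%


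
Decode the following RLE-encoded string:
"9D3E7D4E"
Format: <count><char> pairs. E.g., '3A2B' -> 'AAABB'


Expanding each <count><char> pair:
  9D -> 'DDDDDDDDD'
  3E -> 'EEE'
  7D -> 'DDDDDDD'
  4E -> 'EEEE'

Decoded = DDDDDDDDDEEEDDDDDDDEEEE


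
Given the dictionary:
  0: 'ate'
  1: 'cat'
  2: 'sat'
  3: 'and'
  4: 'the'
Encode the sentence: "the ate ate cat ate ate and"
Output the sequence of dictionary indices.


Look up each word in the dictionary:
  'the' -> 4
  'ate' -> 0
  'ate' -> 0
  'cat' -> 1
  'ate' -> 0
  'ate' -> 0
  'and' -> 3

Encoded: [4, 0, 0, 1, 0, 0, 3]


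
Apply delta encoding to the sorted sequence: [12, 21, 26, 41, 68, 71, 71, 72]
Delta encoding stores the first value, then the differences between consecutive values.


First value: 12
Deltas:
  21 - 12 = 9
  26 - 21 = 5
  41 - 26 = 15
  68 - 41 = 27
  71 - 68 = 3
  71 - 71 = 0
  72 - 71 = 1


Delta encoded: [12, 9, 5, 15, 27, 3, 0, 1]


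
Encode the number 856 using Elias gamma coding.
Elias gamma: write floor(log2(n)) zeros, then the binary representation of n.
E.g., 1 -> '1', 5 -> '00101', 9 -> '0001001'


num_bits = floor(log2(856)) + 1 = 10
leading_zeros = num_bits - 1 = 9
binary(856) = 1101011000

Elias gamma(856) = '000000000' + '1101011000' = 0000000001101011000 (19 bits)


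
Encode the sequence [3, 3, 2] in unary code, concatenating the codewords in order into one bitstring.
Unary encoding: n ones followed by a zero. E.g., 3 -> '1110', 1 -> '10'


Encode each number as n ones followed by a terminating 0:
  3 -> 1110 (4 bits)
  3 -> 1110 (4 bits)
  2 -> 110 (3 bits)
Total length = 4 + 4 + 3 = 11 bits.

Unary([3, 3, 2]) = 11101110110 (11 bits)


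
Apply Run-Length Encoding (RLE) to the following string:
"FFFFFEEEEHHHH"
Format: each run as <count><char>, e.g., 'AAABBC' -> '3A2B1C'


Scanning runs left to right:
  i=0: run of 'F' x 5 -> '5F'
  i=5: run of 'E' x 4 -> '4E'
  i=9: run of 'H' x 4 -> '4H'

RLE = 5F4E4H


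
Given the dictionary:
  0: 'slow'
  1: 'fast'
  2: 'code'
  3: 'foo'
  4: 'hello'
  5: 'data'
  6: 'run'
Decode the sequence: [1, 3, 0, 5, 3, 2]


Look up each index in the dictionary:
  1 -> 'fast'
  3 -> 'foo'
  0 -> 'slow'
  5 -> 'data'
  3 -> 'foo'
  2 -> 'code'

Decoded: "fast foo slow data foo code"


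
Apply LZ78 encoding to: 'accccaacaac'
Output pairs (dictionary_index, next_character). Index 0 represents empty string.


LZ78 encoding steps:
Dictionary: {0: ''}
Step 1: w='' (idx 0), next='a' -> output (0, 'a'), add 'a' as idx 1
Step 2: w='' (idx 0), next='c' -> output (0, 'c'), add 'c' as idx 2
Step 3: w='c' (idx 2), next='c' -> output (2, 'c'), add 'cc' as idx 3
Step 4: w='c' (idx 2), next='a' -> output (2, 'a'), add 'ca' as idx 4
Step 5: w='a' (idx 1), next='c' -> output (1, 'c'), add 'ac' as idx 5
Step 6: w='a' (idx 1), next='a' -> output (1, 'a'), add 'aa' as idx 6
Step 7: w='c' (idx 2), end of input -> output (2, '')


Encoded: [(0, 'a'), (0, 'c'), (2, 'c'), (2, 'a'), (1, 'c'), (1, 'a'), (2, '')]


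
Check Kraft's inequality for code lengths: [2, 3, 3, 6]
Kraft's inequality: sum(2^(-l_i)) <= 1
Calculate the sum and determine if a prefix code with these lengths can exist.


Sum = 2^(-2) + 2^(-3) + 2^(-3) + 2^(-6)
    = 0.25 + 0.125 + 0.125 + 0.015625
    = 33/64 = 0.515625
Since 0.515625 <= 1, Kraft's inequality IS satisfied.
A prefix code with these lengths CAN exist.

Kraft sum = 0.515625. Satisfied.


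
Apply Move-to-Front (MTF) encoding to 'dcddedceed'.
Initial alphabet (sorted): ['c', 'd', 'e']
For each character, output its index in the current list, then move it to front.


MTF encoding:
'd': index 1 in ['c', 'd', 'e'] -> ['d', 'c', 'e']
'c': index 1 in ['d', 'c', 'e'] -> ['c', 'd', 'e']
'd': index 1 in ['c', 'd', 'e'] -> ['d', 'c', 'e']
'd': index 0 in ['d', 'c', 'e'] -> ['d', 'c', 'e']
'e': index 2 in ['d', 'c', 'e'] -> ['e', 'd', 'c']
'd': index 1 in ['e', 'd', 'c'] -> ['d', 'e', 'c']
'c': index 2 in ['d', 'e', 'c'] -> ['c', 'd', 'e']
'e': index 2 in ['c', 'd', 'e'] -> ['e', 'c', 'd']
'e': index 0 in ['e', 'c', 'd'] -> ['e', 'c', 'd']
'd': index 2 in ['e', 'c', 'd'] -> ['d', 'e', 'c']


Output: [1, 1, 1, 0, 2, 1, 2, 2, 0, 2]


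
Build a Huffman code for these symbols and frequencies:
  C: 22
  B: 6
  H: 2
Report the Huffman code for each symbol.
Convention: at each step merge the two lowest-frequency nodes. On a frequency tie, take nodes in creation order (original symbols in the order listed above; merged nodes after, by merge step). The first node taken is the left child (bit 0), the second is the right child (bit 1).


Huffman tree construction:
Step 1: Merge H(2) + B(6) = 8
Step 2: Merge (H+B)(8) + C(22) = 30
Read each symbol's code off the tree from the root (left child = 0, right child = 1).

Codes:
  C: 1 (length 1)
  B: 01 (length 2)
  H: 00 (length 2)
Average code length: 38/30 = 1.2667 bits/symbol


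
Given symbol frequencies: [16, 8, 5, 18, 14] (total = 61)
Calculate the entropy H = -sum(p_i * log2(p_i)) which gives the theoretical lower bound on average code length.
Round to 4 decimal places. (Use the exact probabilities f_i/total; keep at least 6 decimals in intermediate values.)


Per-symbol terms -p_i * log2(p_i) with p_i = f_i/61:
  p = 16/61 = 0.262295: log2(p) = -1.930737, -p*log2(p) = 0.506423
  p = 8/61 = 0.131148: log2(p) = -2.930737, -p*log2(p) = 0.384359
  p = 5/61 = 0.081967: log2(p) = -3.608809, -p*log2(p) = 0.295804
  p = 18/61 = 0.295082: log2(p) = -1.760812, -p*log2(p) = 0.519584
  p = 14/61 = 0.229508: log2(p) = -2.123382, -p*log2(p) = 0.487334
H = 0.506423 + 0.384359 + 0.295804 + 0.519584 + 0.487334 = 2.193504

H = 2.1935 bits/symbol


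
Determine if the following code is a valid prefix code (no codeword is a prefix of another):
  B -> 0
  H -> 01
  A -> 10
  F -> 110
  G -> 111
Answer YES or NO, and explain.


Checking each pair (does one codeword prefix another?):
  B='0' vs H='01': prefix -- VIOLATION

NO -- this is NOT a valid prefix code. B (0) is a prefix of H (01).


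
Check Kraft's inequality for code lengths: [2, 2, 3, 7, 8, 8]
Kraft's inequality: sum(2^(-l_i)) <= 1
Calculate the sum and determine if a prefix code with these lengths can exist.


Sum = 2^(-2) + 2^(-2) + 2^(-3) + 2^(-7) + 2^(-8) + 2^(-8)
    = 0.25 + 0.25 + 0.125 + 0.0078125 + 0.00390625 + 0.00390625
    = 164/256 = 0.640625
Since 0.640625 <= 1, Kraft's inequality IS satisfied.
A prefix code with these lengths CAN exist.

Kraft sum = 0.640625. Satisfied.


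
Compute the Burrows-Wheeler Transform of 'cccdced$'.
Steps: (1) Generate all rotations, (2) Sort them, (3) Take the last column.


Rotations (sorted):
  0: $cccdced -> last char: d
  1: cccdced$ -> last char: $
  2: ccdced$c -> last char: c
  3: cdced$cc -> last char: c
  4: ced$cccd -> last char: d
  5: d$cccdce -> last char: e
  6: dced$ccc -> last char: c
  7: ed$cccdc -> last char: c


BWT = d$ccdecc


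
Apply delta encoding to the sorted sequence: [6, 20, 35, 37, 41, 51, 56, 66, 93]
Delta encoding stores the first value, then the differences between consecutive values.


First value: 6
Deltas:
  20 - 6 = 14
  35 - 20 = 15
  37 - 35 = 2
  41 - 37 = 4
  51 - 41 = 10
  56 - 51 = 5
  66 - 56 = 10
  93 - 66 = 27


Delta encoded: [6, 14, 15, 2, 4, 10, 5, 10, 27]


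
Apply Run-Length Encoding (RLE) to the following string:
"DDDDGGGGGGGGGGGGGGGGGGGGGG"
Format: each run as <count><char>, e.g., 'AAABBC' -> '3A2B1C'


Scanning runs left to right:
  i=0: run of 'D' x 4 -> '4D'
  i=4: run of 'G' x 22 -> '22G'

RLE = 4D22G


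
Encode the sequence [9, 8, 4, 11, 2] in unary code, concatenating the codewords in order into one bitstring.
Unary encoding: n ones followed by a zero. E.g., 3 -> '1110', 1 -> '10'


Encode each number as n ones followed by a terminating 0:
  9 -> 1111111110 (10 bits)
  8 -> 111111110 (9 bits)
  4 -> 11110 (5 bits)
  11 -> 111111111110 (12 bits)
  2 -> 110 (3 bits)
Total length = 10 + 9 + 5 + 12 + 3 = 39 bits.

Unary([9, 8, 4, 11, 2]) = 111111111011111111011110111111111110110 (39 bits)


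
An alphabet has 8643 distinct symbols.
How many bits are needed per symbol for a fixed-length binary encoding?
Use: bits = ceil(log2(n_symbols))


log2(8643) = 13.0773
Bracket: 2^13 = 8192 < 8643 <= 2^14 = 16384
So ceil(log2(8643)) = 14

bits = ceil(log2(8643)) = ceil(13.0773) = 14 bits


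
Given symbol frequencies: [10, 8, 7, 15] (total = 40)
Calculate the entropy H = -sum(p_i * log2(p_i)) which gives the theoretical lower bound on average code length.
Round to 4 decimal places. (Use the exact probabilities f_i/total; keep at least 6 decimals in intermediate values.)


Per-symbol terms -p_i * log2(p_i) with p_i = f_i/40:
  p = 10/40 = 0.250000: log2(p) = -2.000000, -p*log2(p) = 0.500000
  p = 8/40 = 0.200000: log2(p) = -2.321928, -p*log2(p) = 0.464386
  p = 7/40 = 0.175000: log2(p) = -2.514573, -p*log2(p) = 0.440050
  p = 15/40 = 0.375000: log2(p) = -1.415037, -p*log2(p) = 0.530639
H = 0.500000 + 0.464386 + 0.440050 + 0.530639 = 1.935075

H = 1.9351 bits/symbol


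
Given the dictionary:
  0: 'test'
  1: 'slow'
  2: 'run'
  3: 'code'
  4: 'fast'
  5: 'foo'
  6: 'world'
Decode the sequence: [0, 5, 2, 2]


Look up each index in the dictionary:
  0 -> 'test'
  5 -> 'foo'
  2 -> 'run'
  2 -> 'run'

Decoded: "test foo run run"


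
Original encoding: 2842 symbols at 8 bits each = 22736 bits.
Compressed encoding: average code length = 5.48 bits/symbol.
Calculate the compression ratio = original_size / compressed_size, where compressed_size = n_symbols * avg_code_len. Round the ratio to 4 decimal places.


original_size = n_symbols * orig_bits = 2842 * 8 = 22736 bits
compressed_size = n_symbols * avg_code_len = 2842 * 5.48 = 15574.16 bits
ratio = original_size / compressed_size = 22736 / 15574.16 = 1.4599

Compression ratio = 1.4599


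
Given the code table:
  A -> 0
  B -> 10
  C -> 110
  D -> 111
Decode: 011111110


Decoding:
0 -> A
111 -> D
111 -> D
10 -> B


Result: ADDB


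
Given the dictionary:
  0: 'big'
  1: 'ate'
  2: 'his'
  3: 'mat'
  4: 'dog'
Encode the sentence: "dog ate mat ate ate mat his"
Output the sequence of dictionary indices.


Look up each word in the dictionary:
  'dog' -> 4
  'ate' -> 1
  'mat' -> 3
  'ate' -> 1
  'ate' -> 1
  'mat' -> 3
  'his' -> 2

Encoded: [4, 1, 3, 1, 1, 3, 2]


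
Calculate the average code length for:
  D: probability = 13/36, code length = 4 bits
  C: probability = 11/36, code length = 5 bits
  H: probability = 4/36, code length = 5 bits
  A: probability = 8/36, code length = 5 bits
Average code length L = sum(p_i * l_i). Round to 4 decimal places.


Weighted contributions p_i * l_i:
  D: (13/36) * 4 = 52/36
  C: (11/36) * 5 = 55/36
  H: (4/36) * 5 = 20/36
  A: (8/36) * 5 = 40/36
Sum = (52 + 55 + 20 + 40)/36 = 167/36

L = 167/36 = 4.6389 bits/symbol


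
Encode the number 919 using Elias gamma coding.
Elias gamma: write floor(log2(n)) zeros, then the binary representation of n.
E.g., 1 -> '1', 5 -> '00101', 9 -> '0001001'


num_bits = floor(log2(919)) + 1 = 10
leading_zeros = num_bits - 1 = 9
binary(919) = 1110010111

Elias gamma(919) = '000000000' + '1110010111' = 0000000001110010111 (19 bits)


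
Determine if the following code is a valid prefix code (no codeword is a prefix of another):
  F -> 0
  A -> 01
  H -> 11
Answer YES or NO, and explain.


Checking each pair (does one codeword prefix another?):
  F='0' vs A='01': prefix -- VIOLATION

NO -- this is NOT a valid prefix code. F (0) is a prefix of A (01).


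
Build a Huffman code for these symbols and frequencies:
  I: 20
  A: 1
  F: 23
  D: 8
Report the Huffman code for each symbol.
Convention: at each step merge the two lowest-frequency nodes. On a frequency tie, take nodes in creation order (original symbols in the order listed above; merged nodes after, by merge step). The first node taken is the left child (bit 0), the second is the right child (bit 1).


Huffman tree construction:
Step 1: Merge A(1) + D(8) = 9
Step 2: Merge (A+D)(9) + I(20) = 29
Step 3: Merge F(23) + ((A+D)+I)(29) = 52
Read each symbol's code off the tree from the root (left child = 0, right child = 1).

Codes:
  I: 11 (length 2)
  A: 100 (length 3)
  F: 0 (length 1)
  D: 101 (length 3)
Average code length: 90/52 = 1.7308 bits/symbol


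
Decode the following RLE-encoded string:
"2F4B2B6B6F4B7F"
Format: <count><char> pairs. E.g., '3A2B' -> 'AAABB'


Expanding each <count><char> pair:
  2F -> 'FF'
  4B -> 'BBBB'
  2B -> 'BB'
  6B -> 'BBBBBB'
  6F -> 'FFFFFF'
  4B -> 'BBBB'
  7F -> 'FFFFFFF'

Decoded = FFBBBBBBBBBBBBFFFFFFBBBBFFFFFFF


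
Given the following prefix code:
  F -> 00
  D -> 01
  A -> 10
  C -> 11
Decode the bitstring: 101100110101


Decoding step by step:
Bits 10 -> A
Bits 11 -> C
Bits 00 -> F
Bits 11 -> C
Bits 01 -> D
Bits 01 -> D


Decoded message: ACFCDD


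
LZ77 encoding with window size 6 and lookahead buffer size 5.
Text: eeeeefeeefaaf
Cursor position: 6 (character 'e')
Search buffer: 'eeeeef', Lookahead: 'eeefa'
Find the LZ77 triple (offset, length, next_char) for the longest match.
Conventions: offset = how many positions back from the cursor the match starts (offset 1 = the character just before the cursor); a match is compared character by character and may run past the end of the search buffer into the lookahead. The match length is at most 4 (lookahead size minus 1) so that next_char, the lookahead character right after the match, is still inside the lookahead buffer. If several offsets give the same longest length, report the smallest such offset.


Try each offset into the search buffer:
  offset=1 (pos 5, char 'f'): match length 0
  offset=2 (pos 4, char 'e'): match length 1
  offset=3 (pos 3, char 'e'): match length 2
  offset=4 (pos 2, char 'e'): match length 4
  offset=5 (pos 1, char 'e'): match length 3
  offset=6 (pos 0, char 'e'): match length 3
Longest match has length 4 at offset 4.
next_char = character at position 6 + 4 = 10 -> 'a'

Best match: offset=4, length=4 (matching 'eeef' starting at position 2)
LZ77 triple: (4, 4, 'a')


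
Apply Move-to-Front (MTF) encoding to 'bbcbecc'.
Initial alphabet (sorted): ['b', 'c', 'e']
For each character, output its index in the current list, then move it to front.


MTF encoding:
'b': index 0 in ['b', 'c', 'e'] -> ['b', 'c', 'e']
'b': index 0 in ['b', 'c', 'e'] -> ['b', 'c', 'e']
'c': index 1 in ['b', 'c', 'e'] -> ['c', 'b', 'e']
'b': index 1 in ['c', 'b', 'e'] -> ['b', 'c', 'e']
'e': index 2 in ['b', 'c', 'e'] -> ['e', 'b', 'c']
'c': index 2 in ['e', 'b', 'c'] -> ['c', 'e', 'b']
'c': index 0 in ['c', 'e', 'b'] -> ['c', 'e', 'b']


Output: [0, 0, 1, 1, 2, 2, 0]


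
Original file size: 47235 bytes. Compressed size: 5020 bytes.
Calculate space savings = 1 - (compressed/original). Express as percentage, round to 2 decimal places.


ratio = compressed/original = 5020/47235 = 0.106277
savings = 1 - ratio = 1 - 0.106277 = 0.893723
as a percentage: 0.893723 * 100 = 89.37%

Space savings = 1 - 5020/47235 = 89.37%


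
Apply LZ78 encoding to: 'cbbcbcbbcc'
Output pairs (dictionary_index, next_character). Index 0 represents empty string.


LZ78 encoding steps:
Dictionary: {0: ''}
Step 1: w='' (idx 0), next='c' -> output (0, 'c'), add 'c' as idx 1
Step 2: w='' (idx 0), next='b' -> output (0, 'b'), add 'b' as idx 2
Step 3: w='b' (idx 2), next='c' -> output (2, 'c'), add 'bc' as idx 3
Step 4: w='bc' (idx 3), next='b' -> output (3, 'b'), add 'bcb' as idx 4
Step 5: w='bc' (idx 3), next='c' -> output (3, 'c'), add 'bcc' as idx 5


Encoded: [(0, 'c'), (0, 'b'), (2, 'c'), (3, 'b'), (3, 'c')]


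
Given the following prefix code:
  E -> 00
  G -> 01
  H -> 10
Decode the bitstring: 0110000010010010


Decoding step by step:
Bits 01 -> G
Bits 10 -> H
Bits 00 -> E
Bits 00 -> E
Bits 10 -> H
Bits 01 -> G
Bits 00 -> E
Bits 10 -> H


Decoded message: GHEEHGEH


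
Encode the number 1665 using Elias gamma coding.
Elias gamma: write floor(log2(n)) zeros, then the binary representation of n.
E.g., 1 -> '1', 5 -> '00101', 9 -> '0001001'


num_bits = floor(log2(1665)) + 1 = 11
leading_zeros = num_bits - 1 = 10
binary(1665) = 11010000001

Elias gamma(1665) = '0000000000' + '11010000001' = 000000000011010000001 (21 bits)


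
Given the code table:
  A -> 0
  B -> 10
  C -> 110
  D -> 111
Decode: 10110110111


Decoding:
10 -> B
110 -> C
110 -> C
111 -> D


Result: BCCD


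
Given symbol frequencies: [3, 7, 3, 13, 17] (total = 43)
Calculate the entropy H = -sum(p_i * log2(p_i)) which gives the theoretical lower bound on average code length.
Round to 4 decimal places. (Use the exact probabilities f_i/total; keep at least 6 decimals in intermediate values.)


Per-symbol terms -p_i * log2(p_i) with p_i = f_i/43:
  p = 3/43 = 0.069767: log2(p) = -3.841302, -p*log2(p) = 0.267998
  p = 7/43 = 0.162791: log2(p) = -2.618910, -p*log2(p) = 0.426334
  p = 3/43 = 0.069767: log2(p) = -3.841302, -p*log2(p) = 0.267998
  p = 13/43 = 0.302326: log2(p) = -1.725825, -p*log2(p) = 0.521761
  p = 17/43 = 0.395349: log2(p) = -1.338802, -p*log2(p) = 0.529294
H = 0.267998 + 0.426334 + 0.267998 + 0.521761 + 0.529294 = 2.013385

H = 2.0134 bits/symbol


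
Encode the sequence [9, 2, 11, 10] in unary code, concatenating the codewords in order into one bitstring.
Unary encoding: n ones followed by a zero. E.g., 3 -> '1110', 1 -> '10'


Encode each number as n ones followed by a terminating 0:
  9 -> 1111111110 (10 bits)
  2 -> 110 (3 bits)
  11 -> 111111111110 (12 bits)
  10 -> 11111111110 (11 bits)
Total length = 10 + 3 + 12 + 11 = 36 bits.

Unary([9, 2, 11, 10]) = 111111111011011111111111011111111110 (36 bits)


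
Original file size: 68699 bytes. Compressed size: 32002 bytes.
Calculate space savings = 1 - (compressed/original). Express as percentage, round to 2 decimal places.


ratio = compressed/original = 32002/68699 = 0.465829
savings = 1 - ratio = 1 - 0.465829 = 0.534171
as a percentage: 0.534171 * 100 = 53.42%

Space savings = 1 - 32002/68699 = 53.42%


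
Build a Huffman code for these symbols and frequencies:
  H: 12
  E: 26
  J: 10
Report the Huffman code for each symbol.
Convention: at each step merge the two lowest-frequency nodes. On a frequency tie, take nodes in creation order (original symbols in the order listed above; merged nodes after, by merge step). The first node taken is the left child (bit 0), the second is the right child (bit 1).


Huffman tree construction:
Step 1: Merge J(10) + H(12) = 22
Step 2: Merge (J+H)(22) + E(26) = 48
Read each symbol's code off the tree from the root (left child = 0, right child = 1).

Codes:
  H: 01 (length 2)
  E: 1 (length 1)
  J: 00 (length 2)
Average code length: 70/48 = 1.4583 bits/symbol


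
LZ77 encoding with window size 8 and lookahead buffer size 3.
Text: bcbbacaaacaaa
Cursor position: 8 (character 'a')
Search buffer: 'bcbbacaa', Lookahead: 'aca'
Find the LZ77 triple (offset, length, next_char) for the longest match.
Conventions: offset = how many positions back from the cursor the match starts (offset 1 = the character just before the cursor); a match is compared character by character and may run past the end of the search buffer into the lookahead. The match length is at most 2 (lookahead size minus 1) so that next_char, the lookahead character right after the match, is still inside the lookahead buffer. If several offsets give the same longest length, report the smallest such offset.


Try each offset into the search buffer:
  offset=1 (pos 7, char 'a'): match length 1
  offset=2 (pos 6, char 'a'): match length 1
  offset=3 (pos 5, char 'c'): match length 0
  offset=4 (pos 4, char 'a'): match length 2
  offset=5 (pos 3, char 'b'): match length 0
  offset=6 (pos 2, char 'b'): match length 0
  offset=7 (pos 1, char 'c'): match length 0
  offset=8 (pos 0, char 'b'): match length 0
Longest match has length 2 at offset 4.
next_char = character at position 8 + 2 = 10 -> 'a'

Best match: offset=4, length=2 (matching 'ac' starting at position 4)
LZ77 triple: (4, 2, 'a')


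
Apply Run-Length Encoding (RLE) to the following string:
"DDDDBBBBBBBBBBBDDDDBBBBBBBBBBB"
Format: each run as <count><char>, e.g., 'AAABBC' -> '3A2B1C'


Scanning runs left to right:
  i=0: run of 'D' x 4 -> '4D'
  i=4: run of 'B' x 11 -> '11B'
  i=15: run of 'D' x 4 -> '4D'
  i=19: run of 'B' x 11 -> '11B'

RLE = 4D11B4D11B


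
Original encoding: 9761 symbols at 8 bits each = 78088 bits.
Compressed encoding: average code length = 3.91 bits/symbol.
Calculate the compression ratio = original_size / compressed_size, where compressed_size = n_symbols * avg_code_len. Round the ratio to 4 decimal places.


original_size = n_symbols * orig_bits = 9761 * 8 = 78088 bits
compressed_size = n_symbols * avg_code_len = 9761 * 3.91 = 38165.51 bits
ratio = original_size / compressed_size = 78088 / 38165.51 = 2.046

Compression ratio = 2.046


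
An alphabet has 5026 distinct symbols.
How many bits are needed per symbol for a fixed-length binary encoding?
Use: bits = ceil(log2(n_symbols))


log2(5026) = 12.2952
Bracket: 2^12 = 4096 < 5026 <= 2^13 = 8192
So ceil(log2(5026)) = 13

bits = ceil(log2(5026)) = ceil(12.2952) = 13 bits


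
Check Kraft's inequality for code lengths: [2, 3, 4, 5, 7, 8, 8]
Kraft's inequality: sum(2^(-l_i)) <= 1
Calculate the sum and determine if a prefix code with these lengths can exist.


Sum = 2^(-2) + 2^(-3) + 2^(-4) + 2^(-5) + 2^(-7) + 2^(-8) + 2^(-8)
    = 0.25 + 0.125 + 0.0625 + 0.03125 + 0.0078125 + 0.00390625 + 0.00390625
    = 124/256 = 0.484375
Since 0.484375 <= 1, Kraft's inequality IS satisfied.
A prefix code with these lengths CAN exist.

Kraft sum = 0.484375. Satisfied.


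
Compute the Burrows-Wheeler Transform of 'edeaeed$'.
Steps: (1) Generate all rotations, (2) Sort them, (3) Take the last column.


Rotations (sorted):
  0: $edeaeed -> last char: d
  1: aeed$ede -> last char: e
  2: d$edeaee -> last char: e
  3: deaeed$e -> last char: e
  4: eaeed$ed -> last char: d
  5: ed$edeae -> last char: e
  6: edeaeed$ -> last char: $
  7: eed$edea -> last char: a


BWT = deeede$a


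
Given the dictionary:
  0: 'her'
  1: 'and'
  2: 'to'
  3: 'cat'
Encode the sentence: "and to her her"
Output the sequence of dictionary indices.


Look up each word in the dictionary:
  'and' -> 1
  'to' -> 2
  'her' -> 0
  'her' -> 0

Encoded: [1, 2, 0, 0]


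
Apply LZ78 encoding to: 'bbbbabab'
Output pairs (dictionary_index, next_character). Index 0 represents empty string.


LZ78 encoding steps:
Dictionary: {0: ''}
Step 1: w='' (idx 0), next='b' -> output (0, 'b'), add 'b' as idx 1
Step 2: w='b' (idx 1), next='b' -> output (1, 'b'), add 'bb' as idx 2
Step 3: w='b' (idx 1), next='a' -> output (1, 'a'), add 'ba' as idx 3
Step 4: w='ba' (idx 3), next='b' -> output (3, 'b'), add 'bab' as idx 4


Encoded: [(0, 'b'), (1, 'b'), (1, 'a'), (3, 'b')]


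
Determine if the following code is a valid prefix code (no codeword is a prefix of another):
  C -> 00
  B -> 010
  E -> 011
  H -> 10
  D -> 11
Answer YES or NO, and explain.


Checking each pair (does one codeword prefix another?):
  C='00' vs B='010': no prefix
  C='00' vs E='011': no prefix
  C='00' vs H='10': no prefix
  C='00' vs D='11': no prefix
  B='010' vs C='00': no prefix
  B='010' vs E='011': no prefix
  B='010' vs H='10': no prefix
  B='010' vs D='11': no prefix
  E='011' vs C='00': no prefix
  E='011' vs B='010': no prefix
  E='011' vs H='10': no prefix
  E='011' vs D='11': no prefix
  H='10' vs C='00': no prefix
  H='10' vs B='010': no prefix
  H='10' vs E='011': no prefix
  H='10' vs D='11': no prefix
  D='11' vs C='00': no prefix
  D='11' vs B='010': no prefix
  D='11' vs E='011': no prefix
  D='11' vs H='10': no prefix
No violation found over all pairs.

YES -- this is a valid prefix code. No codeword is a prefix of any other codeword.


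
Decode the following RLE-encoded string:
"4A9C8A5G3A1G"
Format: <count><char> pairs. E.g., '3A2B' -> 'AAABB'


Expanding each <count><char> pair:
  4A -> 'AAAA'
  9C -> 'CCCCCCCCC'
  8A -> 'AAAAAAAA'
  5G -> 'GGGGG'
  3A -> 'AAA'
  1G -> 'G'

Decoded = AAAACCCCCCCCCAAAAAAAAGGGGGAAAG


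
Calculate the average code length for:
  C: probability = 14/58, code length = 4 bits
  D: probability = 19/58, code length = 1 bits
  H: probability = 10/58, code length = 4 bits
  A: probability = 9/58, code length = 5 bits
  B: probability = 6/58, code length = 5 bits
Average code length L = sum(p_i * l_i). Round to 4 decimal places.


Weighted contributions p_i * l_i:
  C: (14/58) * 4 = 56/58
  D: (19/58) * 1 = 19/58
  H: (10/58) * 4 = 40/58
  A: (9/58) * 5 = 45/58
  B: (6/58) * 5 = 30/58
Sum = (56 + 19 + 40 + 45 + 30)/58 = 190/58

L = 190/58 = 3.2759 bits/symbol


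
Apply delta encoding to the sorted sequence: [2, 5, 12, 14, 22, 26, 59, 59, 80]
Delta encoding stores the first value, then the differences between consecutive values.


First value: 2
Deltas:
  5 - 2 = 3
  12 - 5 = 7
  14 - 12 = 2
  22 - 14 = 8
  26 - 22 = 4
  59 - 26 = 33
  59 - 59 = 0
  80 - 59 = 21


Delta encoded: [2, 3, 7, 2, 8, 4, 33, 0, 21]


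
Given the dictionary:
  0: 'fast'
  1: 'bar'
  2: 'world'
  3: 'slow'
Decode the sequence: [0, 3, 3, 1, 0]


Look up each index in the dictionary:
  0 -> 'fast'
  3 -> 'slow'
  3 -> 'slow'
  1 -> 'bar'
  0 -> 'fast'

Decoded: "fast slow slow bar fast"


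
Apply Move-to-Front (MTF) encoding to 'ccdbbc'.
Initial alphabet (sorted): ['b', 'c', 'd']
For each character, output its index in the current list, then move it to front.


MTF encoding:
'c': index 1 in ['b', 'c', 'd'] -> ['c', 'b', 'd']
'c': index 0 in ['c', 'b', 'd'] -> ['c', 'b', 'd']
'd': index 2 in ['c', 'b', 'd'] -> ['d', 'c', 'b']
'b': index 2 in ['d', 'c', 'b'] -> ['b', 'd', 'c']
'b': index 0 in ['b', 'd', 'c'] -> ['b', 'd', 'c']
'c': index 2 in ['b', 'd', 'c'] -> ['c', 'b', 'd']


Output: [1, 0, 2, 2, 0, 2]


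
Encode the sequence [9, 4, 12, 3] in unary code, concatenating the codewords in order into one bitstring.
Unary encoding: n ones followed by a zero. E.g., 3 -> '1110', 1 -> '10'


Encode each number as n ones followed by a terminating 0:
  9 -> 1111111110 (10 bits)
  4 -> 11110 (5 bits)
  12 -> 1111111111110 (13 bits)
  3 -> 1110 (4 bits)
Total length = 10 + 5 + 13 + 4 = 32 bits.

Unary([9, 4, 12, 3]) = 11111111101111011111111111101110 (32 bits)


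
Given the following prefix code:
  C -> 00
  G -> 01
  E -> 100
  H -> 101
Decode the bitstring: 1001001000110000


Decoding step by step:
Bits 100 -> E
Bits 100 -> E
Bits 100 -> E
Bits 01 -> G
Bits 100 -> E
Bits 00 -> C


Decoded message: EEEGEC


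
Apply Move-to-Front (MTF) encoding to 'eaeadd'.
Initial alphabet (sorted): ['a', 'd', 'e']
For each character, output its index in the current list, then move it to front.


MTF encoding:
'e': index 2 in ['a', 'd', 'e'] -> ['e', 'a', 'd']
'a': index 1 in ['e', 'a', 'd'] -> ['a', 'e', 'd']
'e': index 1 in ['a', 'e', 'd'] -> ['e', 'a', 'd']
'a': index 1 in ['e', 'a', 'd'] -> ['a', 'e', 'd']
'd': index 2 in ['a', 'e', 'd'] -> ['d', 'a', 'e']
'd': index 0 in ['d', 'a', 'e'] -> ['d', 'a', 'e']


Output: [2, 1, 1, 1, 2, 0]


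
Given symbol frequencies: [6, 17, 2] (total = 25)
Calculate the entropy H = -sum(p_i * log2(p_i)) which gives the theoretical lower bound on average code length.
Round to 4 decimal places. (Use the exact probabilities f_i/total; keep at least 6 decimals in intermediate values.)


Per-symbol terms -p_i * log2(p_i) with p_i = f_i/25:
  p = 6/25 = 0.240000: log2(p) = -2.058894, -p*log2(p) = 0.494134
  p = 17/25 = 0.680000: log2(p) = -0.556393, -p*log2(p) = 0.378347
  p = 2/25 = 0.080000: log2(p) = -3.643856, -p*log2(p) = 0.291508
H = 0.494134 + 0.378347 + 0.291508 = 1.163989

H = 1.164 bits/symbol


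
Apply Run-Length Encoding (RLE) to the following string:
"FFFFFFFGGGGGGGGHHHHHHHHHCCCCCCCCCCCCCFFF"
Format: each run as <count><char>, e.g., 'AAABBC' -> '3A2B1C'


Scanning runs left to right:
  i=0: run of 'F' x 7 -> '7F'
  i=7: run of 'G' x 8 -> '8G'
  i=15: run of 'H' x 9 -> '9H'
  i=24: run of 'C' x 13 -> '13C'
  i=37: run of 'F' x 3 -> '3F'

RLE = 7F8G9H13C3F


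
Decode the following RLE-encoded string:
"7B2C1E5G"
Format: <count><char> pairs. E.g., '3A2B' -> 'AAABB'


Expanding each <count><char> pair:
  7B -> 'BBBBBBB'
  2C -> 'CC'
  1E -> 'E'
  5G -> 'GGGGG'

Decoded = BBBBBBBCCEGGGGG


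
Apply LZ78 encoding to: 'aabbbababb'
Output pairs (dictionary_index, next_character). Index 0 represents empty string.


LZ78 encoding steps:
Dictionary: {0: ''}
Step 1: w='' (idx 0), next='a' -> output (0, 'a'), add 'a' as idx 1
Step 2: w='a' (idx 1), next='b' -> output (1, 'b'), add 'ab' as idx 2
Step 3: w='' (idx 0), next='b' -> output (0, 'b'), add 'b' as idx 3
Step 4: w='b' (idx 3), next='a' -> output (3, 'a'), add 'ba' as idx 4
Step 5: w='ba' (idx 4), next='b' -> output (4, 'b'), add 'bab' as idx 5
Step 6: w='b' (idx 3), end of input -> output (3, '')


Encoded: [(0, 'a'), (1, 'b'), (0, 'b'), (3, 'a'), (4, 'b'), (3, '')]


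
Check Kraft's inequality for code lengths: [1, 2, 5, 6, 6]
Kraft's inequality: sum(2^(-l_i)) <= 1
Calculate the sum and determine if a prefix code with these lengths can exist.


Sum = 2^(-1) + 2^(-2) + 2^(-5) + 2^(-6) + 2^(-6)
    = 0.5 + 0.25 + 0.03125 + 0.015625 + 0.015625
    = 52/64 = 0.8125
Since 0.8125 <= 1, Kraft's inequality IS satisfied.
A prefix code with these lengths CAN exist.

Kraft sum = 0.8125. Satisfied.


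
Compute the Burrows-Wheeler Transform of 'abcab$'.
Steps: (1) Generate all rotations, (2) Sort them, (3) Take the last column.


Rotations (sorted):
  0: $abcab -> last char: b
  1: ab$abc -> last char: c
  2: abcab$ -> last char: $
  3: b$abca -> last char: a
  4: bcab$a -> last char: a
  5: cab$ab -> last char: b


BWT = bc$aab
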